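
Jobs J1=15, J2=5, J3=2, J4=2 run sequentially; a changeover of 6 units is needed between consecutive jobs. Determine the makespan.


Makespan = Σ processing + (n-1) × setup
= (15 + 5 + 2 + 2) + (4-1)×6
= 24 + 18
= 42 time units


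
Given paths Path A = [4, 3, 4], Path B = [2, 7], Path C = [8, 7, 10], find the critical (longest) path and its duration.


Path A: 4 + 3 + 4 = 11
Path B: 2 + 7 = 9
Path C: 8 + 7 + 10 = 25
Critical path = longest = max(11, 9, 25)
= 25 (Path C)


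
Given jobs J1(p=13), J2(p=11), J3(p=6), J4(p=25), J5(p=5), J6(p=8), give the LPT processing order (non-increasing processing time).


LPT: sort by longest processing time first
  J4: p=25
  J1: p=13
  J2: p=11
  J6: p=8
  J3: p=6
  J5: p=5
Order: J4 → J1 → J2 → J6 → J3 → J5


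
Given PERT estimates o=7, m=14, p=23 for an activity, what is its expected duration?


te = (o + 4m + p) / 6
= (7 + 4×14 + 23) / 6
= (7 + 56 + 23) / 6
= 86 / 6
= 14.33


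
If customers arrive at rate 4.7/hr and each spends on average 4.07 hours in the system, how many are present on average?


Little's law: L = λ × W
= 4.7 × 4.07
= 19.13


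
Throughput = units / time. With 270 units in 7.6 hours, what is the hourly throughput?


Throughput = units / time
= 270 / 7.6
= 35.5 units/hour


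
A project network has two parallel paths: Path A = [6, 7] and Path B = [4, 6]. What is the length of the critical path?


Path A: 6 + 7 = 13
Path B: 4 + 6 = 10
Critical path = longest = max(13, 10)
= 13 (Path A)


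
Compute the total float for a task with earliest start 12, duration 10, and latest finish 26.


EF = ES + duration = 12 + 10 = 22
LS = LF - duration = 26 - 10 = 16
Total Float = LF - EF = 26 - 22
(or LS - ES = 16 - 12)
= 4


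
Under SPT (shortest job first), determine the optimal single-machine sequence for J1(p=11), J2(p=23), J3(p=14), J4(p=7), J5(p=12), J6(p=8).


SPT: sort by shortest processing time
  J4: p=7
  J6: p=8
  J1: p=11
  J5: p=12
  J3: p=14
  J2: p=23
Order: J4 → J6 → J1 → J5 → J3 → J2


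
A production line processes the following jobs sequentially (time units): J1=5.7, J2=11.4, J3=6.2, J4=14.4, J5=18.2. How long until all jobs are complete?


Sequential makespan: sum all processing times
= 5.7 + 11.4 + 6.2 + 14.4 + 18.2
= 55.9 time units


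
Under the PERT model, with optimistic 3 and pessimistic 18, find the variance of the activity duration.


σ² = ((p - o) / 6)² = (p - o)² / 36
= (18 - 3)² / 36
= 15² / 36
= 225 / 36
= 6.2500


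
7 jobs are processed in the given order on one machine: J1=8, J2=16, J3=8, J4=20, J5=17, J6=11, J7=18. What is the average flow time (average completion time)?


Completion times:
  J1: completes at 8
  J2: completes at 24
  J3: completes at 32
  J4: completes at 52
  J5: completes at 69
  J6: completes at 80
  J7: completes at 98
Sum = 363
Average = 363/7
= 51.86


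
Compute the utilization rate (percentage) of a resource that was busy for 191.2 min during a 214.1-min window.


Utilization = busy / total × 100
= 191.2 / 214.1 × 100
= 89.3%


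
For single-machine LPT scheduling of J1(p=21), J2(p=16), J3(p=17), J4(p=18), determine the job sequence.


LPT: sort by longest processing time first
  J1: p=21
  J4: p=18
  J3: p=17
  J2: p=16
Order: J1 → J4 → J3 → J2


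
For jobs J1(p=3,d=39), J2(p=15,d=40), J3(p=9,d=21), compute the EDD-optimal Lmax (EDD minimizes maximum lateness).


EDD order: J3 → J1 → J2
Completion and lateness:
  J3: C=9, d=21, L=9-21=-12
  J1: C=12, d=39, L=12-39=-27
  J2: C=27, d=40, L=27-40=-13
Lmax = max(-12, -27, -13)
= -12


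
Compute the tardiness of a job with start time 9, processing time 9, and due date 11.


Completion = start + processing = 9 + 9 = 18
Tardiness = max(0, C - d) = max(0, 18 - 11)
= max(0, 7)
= 7


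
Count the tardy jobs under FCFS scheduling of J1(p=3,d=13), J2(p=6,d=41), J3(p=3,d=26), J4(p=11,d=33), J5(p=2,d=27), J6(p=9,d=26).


Completion vs due date:
  J1: C=3, d=13 → on time
  J2: C=9, d=41 → on time
  J3: C=12, d=26 → on time
  J4: C=23, d=33 → on time
  J5: C=25, d=27 → on time
  J6: C=34, d=26 → TARDY
Tardy jobs: J6
Count = 1


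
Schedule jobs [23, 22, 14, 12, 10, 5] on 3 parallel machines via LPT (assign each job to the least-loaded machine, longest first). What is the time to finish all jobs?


Jobs (LPT sorted): [23, 22, 14, 12, 10, 5]
Machines: 3
  J=23 → Machine 1 (load: 0+23=23)
  J=22 → Machine 2 (load: 0+22=22)
  J=14 → Machine 3 (load: 0+14=14)
  J=12 → Machine 3 (load: 14+12=26)
  J=10 → Machine 2 (load: 22+10=32)
  J=5 → Machine 1 (load: 23+5=28)
Machine loads: [28, 32, 26]
Makespan = max = 32 time units


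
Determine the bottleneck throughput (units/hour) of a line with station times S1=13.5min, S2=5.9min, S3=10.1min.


Bottleneck = longest station time
Station times: [13.5, 5.9, 10.1]
Max = 13.5 min
Rate = 60 / 13.5
= 4.44 units/hour (bottleneck: 13.5min)


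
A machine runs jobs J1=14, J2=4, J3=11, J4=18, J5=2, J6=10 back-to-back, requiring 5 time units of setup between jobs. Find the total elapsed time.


Makespan = Σ processing + (n-1) × setup
= (14 + 4 + 11 + 18 + 2 + 10) + (6-1)×5
= 59 + 25
= 84 time units


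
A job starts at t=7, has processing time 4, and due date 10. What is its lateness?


Completion = 7 + 4 = 11
Lateness = C - d = 11 - 10
= 1


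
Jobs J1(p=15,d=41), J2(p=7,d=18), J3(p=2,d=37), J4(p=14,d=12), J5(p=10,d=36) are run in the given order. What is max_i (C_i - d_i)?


Lateness per job (L = C - d):
  J1: C=15, d=41, L=-26
  J2: C=22, d=18, L=4
  J3: C=24, d=37, L=-13
  J4: C=38, d=12, L=26
  J5: C=48, d=36, L=12
Lmax = max(-26, 4, -13, 26, 12)
= 26


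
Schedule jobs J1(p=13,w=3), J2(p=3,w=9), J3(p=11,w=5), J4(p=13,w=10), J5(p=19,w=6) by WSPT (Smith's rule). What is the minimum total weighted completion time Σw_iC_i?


WSPT order (by p/w): J2 → J4 → J3 → J5 → J1
  J2: C=3, w·C=9×3=27
  J4: C=16, w·C=10×16=160
  J3: C=27, w·C=5×27=135
  J5: C=46, w·C=6×46=276
  J1: C=59, w·C=3×59=177
Σ w·C = 775
= 775


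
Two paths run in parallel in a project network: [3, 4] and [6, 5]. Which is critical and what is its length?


Path A: 3 + 4 = 7
Path B: 6 + 5 = 11
Critical path = longest = max(7, 11)
= 11 (Path B)


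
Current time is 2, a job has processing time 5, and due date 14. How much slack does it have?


Slack = due - current_time - processing
= 14 - 2 - 5
= 7


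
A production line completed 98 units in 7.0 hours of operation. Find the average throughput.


Throughput = units / time
= 98 / 7.0
= 14.0 units/hour


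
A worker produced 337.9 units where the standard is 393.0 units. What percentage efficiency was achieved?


Efficiency = (actual / standard) × 100
= (337.9 / 393.0) × 100
= 86.0%


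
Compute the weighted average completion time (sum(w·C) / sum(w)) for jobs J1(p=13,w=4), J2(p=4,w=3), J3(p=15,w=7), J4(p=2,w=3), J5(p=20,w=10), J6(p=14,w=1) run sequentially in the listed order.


Completion times:
  J1: C=13, w×C=4×13=52
  J2: C=17, w×C=3×17=51
  J3: C=32, w×C=7×32=224
  J4: C=34, w×C=3×34=102
  J5: C=54, w×C=10×54=540
  J6: C=68, w×C=1×68=68
Sum w×C = 1037
Sum w = 28
Weighted avg = 1037/28
= 37.04


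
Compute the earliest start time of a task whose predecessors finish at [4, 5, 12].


ES = max of all predecessor completion times
Predecessors: [4, 5, 12]
ES = max(4, 5, 12)
= 12


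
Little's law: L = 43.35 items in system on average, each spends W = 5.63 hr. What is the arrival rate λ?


Little's law: L = λW → λ = L / W
= 43.35 / 5.63
= 7.70 per hour


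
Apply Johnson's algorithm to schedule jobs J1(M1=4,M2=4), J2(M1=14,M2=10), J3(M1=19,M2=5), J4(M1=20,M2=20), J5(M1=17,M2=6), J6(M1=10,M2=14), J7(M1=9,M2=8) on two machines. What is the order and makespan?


Johnson's rule:
Group 1 (M1≤M2, sort by M1): ['J1', 'J6', 'J4']
Group 2 (M1>M2, sort desc M2): ['J2', 'J7', 'J5', 'J3']
Sequence: J1 → J6 → J4 → J2 → J7 → J5 → J3
Makespan calculation:
  J1: M1 done=4, M2 done=8
  J6: M1 done=14, M2 done=28
  J4: M1 done=34, M2 done=54
  J2: M1 done=48, M2 done=64
  J7: M1 done=57, M2 done=72
  J5: M1 done=74, M2 done=80
  J3: M1 done=93, M2 done=98
= Sequence: J1 → J6 → J4 → J2 → J7 → J5 → J3, Makespan: 98


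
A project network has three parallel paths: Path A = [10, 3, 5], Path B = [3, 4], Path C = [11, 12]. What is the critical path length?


Path A: 10 + 3 + 5 = 18
Path B: 3 + 4 = 7
Path C: 11 + 12 = 23
Critical path = longest = max(18, 7, 23)
= 23 (Path C)


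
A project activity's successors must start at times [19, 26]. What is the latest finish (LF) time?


LF = min of all successor start times
Successors start at: [19, 26]
LF = min(19, 26)
= 19


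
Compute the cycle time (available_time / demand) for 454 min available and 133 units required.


Cycle time = available time / demand
= 454 / 133
= 3.41 min/unit


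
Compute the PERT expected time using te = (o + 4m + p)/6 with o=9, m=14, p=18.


te = (o + 4m + p) / 6
= (9 + 4×14 + 18) / 6
= (9 + 56 + 18) / 6
= 83 / 6
= 13.83


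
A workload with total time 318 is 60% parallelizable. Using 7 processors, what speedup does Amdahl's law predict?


Amdahl's law: T_p = T × ((1-p) + p/N)
= 318 × ((1-0.6) + 0.6/7)
= 318 × (0.40 + 0.0857)
= 318 × 0.4857
= 154.46
Speedup = 318/154.46
= 2.06×


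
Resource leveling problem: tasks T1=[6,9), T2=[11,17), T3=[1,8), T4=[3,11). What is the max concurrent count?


Check each time point for overlaps:
  t=6: 3 tasks active (T1, T3, T4)
Max concurrent = 3


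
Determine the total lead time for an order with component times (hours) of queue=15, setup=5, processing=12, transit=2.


Lead time = queue + setup + processing + transit
= 15 + 5 + 12 + 2
= 34 hours


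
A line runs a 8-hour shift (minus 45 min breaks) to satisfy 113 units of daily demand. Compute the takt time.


Available = 8×60 - 45 = 435 min
Takt time = 435 / 113
= 3.85 min/unit


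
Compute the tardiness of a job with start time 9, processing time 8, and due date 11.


Completion = start + processing = 9 + 8 = 17
Tardiness = max(0, C - d) = max(0, 17 - 11)
= max(0, 6)
= 6


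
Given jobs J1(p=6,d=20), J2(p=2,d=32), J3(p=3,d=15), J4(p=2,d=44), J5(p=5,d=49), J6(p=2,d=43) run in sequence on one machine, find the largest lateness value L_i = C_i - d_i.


Lateness per job (L = C - d):
  J1: C=6, d=20, L=-14
  J2: C=8, d=32, L=-24
  J3: C=11, d=15, L=-4
  J4: C=13, d=44, L=-31
  J5: C=18, d=49, L=-31
  J6: C=20, d=43, L=-23
Lmax = max(-14, -24, -4, -31, -31, -23)
= -4


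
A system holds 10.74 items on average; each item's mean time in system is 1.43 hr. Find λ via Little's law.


Little's law: L = λW → λ = L / W
= 10.74 / 1.43
= 7.51 per hour


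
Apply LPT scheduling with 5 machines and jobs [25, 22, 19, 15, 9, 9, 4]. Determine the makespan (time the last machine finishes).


Jobs (LPT sorted): [25, 22, 19, 15, 9, 9, 4]
Machines: 5
  J=25 → Machine 1 (load: 0+25=25)
  J=22 → Machine 2 (load: 0+22=22)
  J=19 → Machine 3 (load: 0+19=19)
  J=15 → Machine 4 (load: 0+15=15)
  J=9 → Machine 5 (load: 0+9=9)
  J=9 → Machine 5 (load: 9+9=18)
  J=4 → Machine 4 (load: 15+4=19)
Machine loads: [25, 22, 19, 19, 18]
Makespan = max = 25 time units


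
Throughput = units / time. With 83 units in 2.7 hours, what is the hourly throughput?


Throughput = units / time
= 83 / 2.7
= 30.7 units/hour


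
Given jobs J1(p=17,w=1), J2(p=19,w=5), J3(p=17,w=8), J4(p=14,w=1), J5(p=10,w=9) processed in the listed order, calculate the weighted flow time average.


Completion times:
  J1: C=17, w×C=1×17=17
  J2: C=36, w×C=5×36=180
  J3: C=53, w×C=8×53=424
  J4: C=67, w×C=1×67=67
  J5: C=77, w×C=9×77=693
Sum w×C = 1381
Sum w = 24
Weighted avg = 1381/24
= 57.54


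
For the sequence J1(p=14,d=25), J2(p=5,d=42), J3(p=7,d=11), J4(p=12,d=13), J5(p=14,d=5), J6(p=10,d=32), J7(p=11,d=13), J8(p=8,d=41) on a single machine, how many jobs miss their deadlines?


Completion vs due date:
  J1: C=14, d=25 → on time
  J2: C=19, d=42 → on time
  J3: C=26, d=11 → TARDY
  J4: C=38, d=13 → TARDY
  J5: C=52, d=5 → TARDY
  J6: C=62, d=32 → TARDY
  J7: C=73, d=13 → TARDY
  J8: C=81, d=41 → TARDY
Tardy jobs: J3, J4, J5, J6, J7, J8
Count = 6


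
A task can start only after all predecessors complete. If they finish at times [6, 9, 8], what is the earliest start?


ES = max of all predecessor completion times
Predecessors: [6, 9, 8]
ES = max(6, 9, 8)
= 9


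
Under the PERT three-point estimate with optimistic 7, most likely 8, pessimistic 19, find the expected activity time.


te = (o + 4m + p) / 6
= (7 + 4×8 + 19) / 6
= (7 + 32 + 19) / 6
= 58 / 6
= 9.67


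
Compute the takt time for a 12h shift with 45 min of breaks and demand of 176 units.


Available = 12×60 - 45 = 675 min
Takt time = 675 / 176
= 3.84 min/unit


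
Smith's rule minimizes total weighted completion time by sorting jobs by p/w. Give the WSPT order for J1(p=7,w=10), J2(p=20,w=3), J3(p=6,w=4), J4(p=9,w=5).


WSPT (Smith's rule): sort by p/w ascending
  J1: p/w = 7/10 = 0.700
  J3: p/w = 6/4 = 1.500
  J4: p/w = 9/5 = 1.800
  J2: p/w = 20/3 = 6.667
Order: J1 → J3 → J4 → J2


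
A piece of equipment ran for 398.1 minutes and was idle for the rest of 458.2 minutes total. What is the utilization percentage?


Utilization = busy / total × 100
= 398.1 / 458.2 × 100
= 86.9%


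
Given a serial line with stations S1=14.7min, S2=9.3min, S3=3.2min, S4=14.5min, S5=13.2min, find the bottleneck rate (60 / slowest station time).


Bottleneck = longest station time
Station times: [14.7, 9.3, 3.2, 14.5, 13.2]
Max = 14.7 min
Rate = 60 / 14.7
= 4.08 units/hour (bottleneck: 14.7min)


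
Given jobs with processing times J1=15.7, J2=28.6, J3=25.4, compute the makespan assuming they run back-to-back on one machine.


Sequential makespan: sum all processing times
= 15.7 + 28.6 + 25.4
= 69.7 time units


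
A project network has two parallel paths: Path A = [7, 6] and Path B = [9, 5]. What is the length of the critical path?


Path A: 7 + 6 = 13
Path B: 9 + 5 = 14
Critical path = longest = max(13, 14)
= 14 (Path B)


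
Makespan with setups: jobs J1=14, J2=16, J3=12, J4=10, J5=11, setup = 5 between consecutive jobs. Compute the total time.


Makespan = Σ processing + (n-1) × setup
= (14 + 16 + 12 + 10 + 11) + (5-1)×5
= 63 + 20
= 83 time units


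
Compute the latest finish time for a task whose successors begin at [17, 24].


LF = min of all successor start times
Successors start at: [17, 24]
LF = min(17, 24)
= 17


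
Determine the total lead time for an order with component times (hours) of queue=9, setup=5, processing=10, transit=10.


Lead time = queue + setup + processing + transit
= 9 + 5 + 10 + 10
= 34 hours


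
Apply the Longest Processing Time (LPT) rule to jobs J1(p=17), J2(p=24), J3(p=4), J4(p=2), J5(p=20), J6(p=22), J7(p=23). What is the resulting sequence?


LPT: sort by longest processing time first
  J2: p=24
  J7: p=23
  J6: p=22
  J5: p=20
  J1: p=17
  J3: p=4
  J4: p=2
Order: J2 → J7 → J6 → J5 → J1 → J3 → J4


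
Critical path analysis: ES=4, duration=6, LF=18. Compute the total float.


EF = ES + duration = 4 + 6 = 10
LS = LF - duration = 18 - 6 = 12
Total Float = LF - EF = 18 - 10
(or LS - ES = 12 - 4)
= 8


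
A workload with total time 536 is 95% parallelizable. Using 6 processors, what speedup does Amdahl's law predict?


Amdahl's law: T_p = T × ((1-p) + p/N)
= 536 × ((1-0.95) + 0.95/6)
= 536 × (0.05 + 0.1583)
= 536 × 0.2083
= 111.67
Speedup = 536/111.67
= 4.80×


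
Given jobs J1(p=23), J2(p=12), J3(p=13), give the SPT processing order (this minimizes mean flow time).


SPT: sort by shortest processing time
  J2: p=12
  J3: p=13
  J1: p=23
Order: J2 → J3 → J1


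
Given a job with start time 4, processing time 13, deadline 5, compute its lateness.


Completion = 4 + 13 = 17
Lateness = C - d = 17 - 5
= 12


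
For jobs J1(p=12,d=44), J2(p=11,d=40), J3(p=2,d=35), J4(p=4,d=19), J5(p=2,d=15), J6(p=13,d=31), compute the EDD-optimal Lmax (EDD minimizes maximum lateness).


EDD order: J5 → J4 → J6 → J3 → J2 → J1
Completion and lateness:
  J5: C=2, d=15, L=2-15=-13
  J4: C=6, d=19, L=6-19=-13
  J6: C=19, d=31, L=19-31=-12
  J3: C=21, d=35, L=21-35=-14
  J2: C=32, d=40, L=32-40=-8
  J1: C=44, d=44, L=44-44=0
Lmax = max(-13, -13, -12, -14, -8, 0)
= 0


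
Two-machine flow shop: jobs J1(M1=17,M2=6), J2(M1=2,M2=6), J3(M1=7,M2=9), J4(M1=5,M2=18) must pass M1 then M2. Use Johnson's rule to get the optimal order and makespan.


Johnson's rule:
Group 1 (M1≤M2, sort by M1): ['J2', 'J4', 'J3']
Group 2 (M1>M2, sort desc M2): ['J1']
Sequence: J2 → J4 → J3 → J1
Makespan calculation:
  J2: M1 done=2, M2 done=8
  J4: M1 done=7, M2 done=26
  J3: M1 done=14, M2 done=35
  J1: M1 done=31, M2 done=41
= Sequence: J2 → J4 → J3 → J1, Makespan: 41


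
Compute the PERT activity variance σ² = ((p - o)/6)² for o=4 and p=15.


σ² = ((p - o) / 6)² = (p - o)² / 36
= (15 - 4)² / 36
= 11² / 36
= 121 / 36
= 3.3611


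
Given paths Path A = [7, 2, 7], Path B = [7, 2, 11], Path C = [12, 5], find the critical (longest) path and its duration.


Path A: 7 + 2 + 7 = 16
Path B: 7 + 2 + 11 = 20
Path C: 12 + 5 = 17
Critical path = longest = max(16, 20, 17)
= 20 (Path B)


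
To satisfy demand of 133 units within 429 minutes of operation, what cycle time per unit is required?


Cycle time = available time / demand
= 429 / 133
= 3.23 min/unit


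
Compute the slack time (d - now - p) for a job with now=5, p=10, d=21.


Slack = due - current_time - processing
= 21 - 5 - 10
= 6


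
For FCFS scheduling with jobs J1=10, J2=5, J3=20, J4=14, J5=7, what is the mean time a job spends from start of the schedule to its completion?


Completion times:
  J1: completes at 10
  J2: completes at 15
  J3: completes at 35
  J4: completes at 49
  J5: completes at 56
Sum = 165
Average = 165/5
= 33.00


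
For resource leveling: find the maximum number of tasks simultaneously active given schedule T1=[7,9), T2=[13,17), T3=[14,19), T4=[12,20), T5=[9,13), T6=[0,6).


Check each time point for overlaps:
  t=14: 3 tasks active (T2, T3, T4)
Max concurrent = 3


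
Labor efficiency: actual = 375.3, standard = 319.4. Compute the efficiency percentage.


Efficiency = (actual / standard) × 100
= (375.3 / 319.4) × 100
= 117.5%


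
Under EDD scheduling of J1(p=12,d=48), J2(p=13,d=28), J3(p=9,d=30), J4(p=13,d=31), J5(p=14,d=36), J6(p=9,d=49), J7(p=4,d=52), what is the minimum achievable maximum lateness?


EDD order: J2 → J3 → J4 → J5 → J1 → J6 → J7
Completion and lateness:
  J2: C=13, d=28, L=13-28=-15
  J3: C=22, d=30, L=22-30=-8
  J4: C=35, d=31, L=35-31=4
  J5: C=49, d=36, L=49-36=13
  J1: C=61, d=48, L=61-48=13
  J6: C=70, d=49, L=70-49=21
  J7: C=74, d=52, L=74-52=22
Lmax = max(-15, -8, 4, 13, 13, 21, 22)
= 22


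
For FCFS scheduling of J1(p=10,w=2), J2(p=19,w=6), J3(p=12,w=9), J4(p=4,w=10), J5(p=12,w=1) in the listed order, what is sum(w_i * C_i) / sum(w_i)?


Completion times:
  J1: C=10, w×C=2×10=20
  J2: C=29, w×C=6×29=174
  J3: C=41, w×C=9×41=369
  J4: C=45, w×C=10×45=450
  J5: C=57, w×C=1×57=57
Sum w×C = 1070
Sum w = 28
Weighted avg = 1070/28
= 38.21


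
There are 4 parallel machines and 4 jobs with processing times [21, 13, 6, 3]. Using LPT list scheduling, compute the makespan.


Jobs (LPT sorted): [21, 13, 6, 3]
Machines: 4
  J=21 → Machine 1 (load: 0+21=21)
  J=13 → Machine 2 (load: 0+13=13)
  J=6 → Machine 3 (load: 0+6=6)
  J=3 → Machine 4 (load: 0+3=3)
Machine loads: [21, 13, 6, 3]
Makespan = max = 21 time units


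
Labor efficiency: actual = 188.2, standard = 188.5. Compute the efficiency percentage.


Efficiency = (actual / standard) × 100
= (188.2 / 188.5) × 100
= 99.8%


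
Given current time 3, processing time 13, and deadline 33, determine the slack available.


Slack = due - current_time - processing
= 33 - 3 - 13
= 17


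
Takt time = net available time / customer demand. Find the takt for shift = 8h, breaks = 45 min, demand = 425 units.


Available = 8×60 - 45 = 435 min
Takt time = 435 / 425
= 1.02 min/unit


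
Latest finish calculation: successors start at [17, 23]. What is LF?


LF = min of all successor start times
Successors start at: [17, 23]
LF = min(17, 23)
= 17


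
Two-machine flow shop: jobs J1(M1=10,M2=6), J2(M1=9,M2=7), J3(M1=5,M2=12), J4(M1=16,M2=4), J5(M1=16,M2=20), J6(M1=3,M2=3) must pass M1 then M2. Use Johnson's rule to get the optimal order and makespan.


Johnson's rule:
Group 1 (M1≤M2, sort by M1): ['J6', 'J3', 'J5']
Group 2 (M1>M2, sort desc M2): ['J2', 'J1', 'J4']
Sequence: J6 → J3 → J5 → J2 → J1 → J4
Makespan calculation:
  J6: M1 done=3, M2 done=6
  J3: M1 done=8, M2 done=20
  J5: M1 done=24, M2 done=44
  J2: M1 done=33, M2 done=51
  J1: M1 done=43, M2 done=57
  J4: M1 done=59, M2 done=63
= Sequence: J6 → J3 → J5 → J2 → J1 → J4, Makespan: 63


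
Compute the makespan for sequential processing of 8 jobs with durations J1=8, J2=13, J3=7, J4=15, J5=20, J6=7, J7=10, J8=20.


Sequential makespan: sum all processing times
= 8 + 13 + 7 + 15 + 20 + 7 + 10 + 20
= 100 time units


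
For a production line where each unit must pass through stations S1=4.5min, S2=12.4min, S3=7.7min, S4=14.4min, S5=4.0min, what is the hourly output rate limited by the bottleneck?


Bottleneck = longest station time
Station times: [4.5, 12.4, 7.7, 14.4, 4.0]
Max = 14.4 min
Rate = 60 / 14.4
= 4.17 units/hour (bottleneck: 14.4min)


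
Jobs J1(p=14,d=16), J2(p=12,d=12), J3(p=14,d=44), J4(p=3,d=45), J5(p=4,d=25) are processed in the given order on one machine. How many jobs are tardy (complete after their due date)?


Completion vs due date:
  J1: C=14, d=16 → on time
  J2: C=26, d=12 → TARDY
  J3: C=40, d=44 → on time
  J4: C=43, d=45 → on time
  J5: C=47, d=25 → TARDY
Tardy jobs: J2, J5
Count = 2


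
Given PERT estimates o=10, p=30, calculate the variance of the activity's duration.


σ² = ((p - o) / 6)² = (p - o)² / 36
= (30 - 10)² / 36
= 20² / 36
= 400 / 36
= 11.1111


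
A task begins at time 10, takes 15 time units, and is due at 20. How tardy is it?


Completion = start + processing = 10 + 15 = 25
Tardiness = max(0, C - d) = max(0, 25 - 20)
= max(0, 5)
= 5


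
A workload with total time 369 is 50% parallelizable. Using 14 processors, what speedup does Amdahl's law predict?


Amdahl's law: T_p = T × ((1-p) + p/N)
= 369 × ((1-0.5) + 0.5/14)
= 369 × (0.50 + 0.0357)
= 369 × 0.5357
= 197.68
Speedup = 369/197.68
= 1.87×


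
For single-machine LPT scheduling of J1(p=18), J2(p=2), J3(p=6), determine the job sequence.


LPT: sort by longest processing time first
  J1: p=18
  J3: p=6
  J2: p=2
Order: J1 → J3 → J2


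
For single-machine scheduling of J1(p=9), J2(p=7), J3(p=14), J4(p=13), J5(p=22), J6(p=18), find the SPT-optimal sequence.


SPT: sort by shortest processing time
  J2: p=7
  J1: p=9
  J4: p=13
  J3: p=14
  J6: p=18
  J5: p=22
Order: J2 → J1 → J4 → J3 → J6 → J5


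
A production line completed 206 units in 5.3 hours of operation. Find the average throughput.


Throughput = units / time
= 206 / 5.3
= 38.9 units/hour


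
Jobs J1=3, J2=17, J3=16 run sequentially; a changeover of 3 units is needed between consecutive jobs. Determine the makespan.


Makespan = Σ processing + (n-1) × setup
= (3 + 17 + 16) + (3-1)×3
= 36 + 6
= 42 time units


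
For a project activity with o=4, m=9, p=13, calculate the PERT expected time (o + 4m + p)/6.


te = (o + 4m + p) / 6
= (4 + 4×9 + 13) / 6
= (4 + 36 + 13) / 6
= 53 / 6
= 8.83


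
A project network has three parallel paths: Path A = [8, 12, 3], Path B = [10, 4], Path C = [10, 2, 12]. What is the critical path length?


Path A: 8 + 12 + 3 = 23
Path B: 10 + 4 = 14
Path C: 10 + 2 + 12 = 24
Critical path = longest = max(23, 14, 24)
= 24 (Path C)


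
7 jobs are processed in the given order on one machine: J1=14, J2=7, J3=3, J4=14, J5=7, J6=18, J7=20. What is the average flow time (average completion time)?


Completion times:
  J1: completes at 14
  J2: completes at 21
  J3: completes at 24
  J4: completes at 38
  J5: completes at 45
  J6: completes at 63
  J7: completes at 83
Sum = 288
Average = 288/7
= 41.14


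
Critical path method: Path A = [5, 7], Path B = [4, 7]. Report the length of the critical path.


Path A: 5 + 7 = 12
Path B: 4 + 7 = 11
Critical path = longest = max(12, 11)
= 12 (Path A)


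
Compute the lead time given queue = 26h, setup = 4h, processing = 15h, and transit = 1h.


Lead time = queue + setup + processing + transit
= 26 + 4 + 15 + 1
= 46 hours


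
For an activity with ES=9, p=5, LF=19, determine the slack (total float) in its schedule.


EF = ES + duration = 9 + 5 = 14
LS = LF - duration = 19 - 5 = 14
Total Float = LF - EF = 19 - 14
(or LS - ES = 14 - 9)
= 5


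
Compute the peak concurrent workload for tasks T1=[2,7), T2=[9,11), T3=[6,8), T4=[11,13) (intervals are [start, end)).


Check each time point for overlaps:
  t=6: 2 tasks active (T1, T3)
Max concurrent = 2


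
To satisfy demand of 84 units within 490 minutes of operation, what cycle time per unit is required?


Cycle time = available time / demand
= 490 / 84
= 5.83 min/unit


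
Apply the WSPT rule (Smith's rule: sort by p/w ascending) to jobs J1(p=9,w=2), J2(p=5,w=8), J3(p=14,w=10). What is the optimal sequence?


WSPT (Smith's rule): sort by p/w ascending
  J2: p/w = 5/8 = 0.625
  J3: p/w = 14/10 = 1.400
  J1: p/w = 9/2 = 4.500
Order: J2 → J3 → J1


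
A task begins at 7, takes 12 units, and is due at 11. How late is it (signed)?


Completion = 7 + 12 = 19
Lateness = C - d = 19 - 11
= 8


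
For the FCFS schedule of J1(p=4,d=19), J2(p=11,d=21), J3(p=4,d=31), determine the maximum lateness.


Lateness per job (L = C - d):
  J1: C=4, d=19, L=-15
  J2: C=15, d=21, L=-6
  J3: C=19, d=31, L=-12
Lmax = max(-15, -6, -12)
= -6


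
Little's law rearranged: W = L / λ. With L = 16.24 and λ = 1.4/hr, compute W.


Little's law: L = λW → W = L / λ
= 16.24 / 1.4
= 11.60 hours


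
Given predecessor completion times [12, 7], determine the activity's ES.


ES = max of all predecessor completion times
Predecessors: [12, 7]
ES = max(12, 7)
= 12


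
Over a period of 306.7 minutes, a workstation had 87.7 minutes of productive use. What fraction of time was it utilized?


Utilization = busy / total × 100
= 87.7 / 306.7 × 100
= 28.6%


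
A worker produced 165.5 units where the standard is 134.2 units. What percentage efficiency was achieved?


Efficiency = (actual / standard) × 100
= (165.5 / 134.2) × 100
= 123.3%


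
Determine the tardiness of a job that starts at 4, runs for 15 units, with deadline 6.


Completion = start + processing = 4 + 15 = 19
Tardiness = max(0, C - d) = max(0, 19 - 6)
= max(0, 13)
= 13


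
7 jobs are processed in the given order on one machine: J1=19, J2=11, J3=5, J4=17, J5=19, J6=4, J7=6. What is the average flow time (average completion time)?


Completion times:
  J1: completes at 19
  J2: completes at 30
  J3: completes at 35
  J4: completes at 52
  J5: completes at 71
  J6: completes at 75
  J7: completes at 81
Sum = 363
Average = 363/7
= 51.86


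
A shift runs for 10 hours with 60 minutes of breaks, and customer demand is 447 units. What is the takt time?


Available = 10×60 - 60 = 540 min
Takt time = 540 / 447
= 1.21 min/unit


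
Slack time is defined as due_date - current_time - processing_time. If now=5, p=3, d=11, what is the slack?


Slack = due - current_time - processing
= 11 - 5 - 3
= 3


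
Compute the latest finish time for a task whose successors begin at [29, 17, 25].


LF = min of all successor start times
Successors start at: [29, 17, 25]
LF = min(29, 17, 25)
= 17


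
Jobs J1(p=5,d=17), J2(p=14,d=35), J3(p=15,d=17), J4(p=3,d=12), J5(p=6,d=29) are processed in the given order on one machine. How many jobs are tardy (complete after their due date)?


Completion vs due date:
  J1: C=5, d=17 → on time
  J2: C=19, d=35 → on time
  J3: C=34, d=17 → TARDY
  J4: C=37, d=12 → TARDY
  J5: C=43, d=29 → TARDY
Tardy jobs: J3, J4, J5
Count = 3


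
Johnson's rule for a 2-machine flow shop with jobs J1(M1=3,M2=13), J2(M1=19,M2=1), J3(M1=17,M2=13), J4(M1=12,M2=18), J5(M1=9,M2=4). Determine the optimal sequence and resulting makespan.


Johnson's rule:
Group 1 (M1≤M2, sort by M1): ['J1', 'J4']
Group 2 (M1>M2, sort desc M2): ['J3', 'J5', 'J2']
Sequence: J1 → J4 → J3 → J5 → J2
Makespan calculation:
  J1: M1 done=3, M2 done=16
  J4: M1 done=15, M2 done=34
  J3: M1 done=32, M2 done=47
  J5: M1 done=41, M2 done=51
  J2: M1 done=60, M2 done=61
= Sequence: J1 → J4 → J3 → J5 → J2, Makespan: 61


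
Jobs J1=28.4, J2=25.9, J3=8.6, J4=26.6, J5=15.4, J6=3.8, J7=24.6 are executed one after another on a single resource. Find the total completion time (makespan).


Sequential makespan: sum all processing times
= 28.4 + 25.9 + 8.6 + 26.6 + 15.4 + 3.8 + 24.6
= 133.3 time units


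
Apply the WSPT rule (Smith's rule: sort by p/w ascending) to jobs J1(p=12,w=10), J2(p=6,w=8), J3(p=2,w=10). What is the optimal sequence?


WSPT (Smith's rule): sort by p/w ascending
  J3: p/w = 2/10 = 0.200
  J2: p/w = 6/8 = 0.750
  J1: p/w = 12/10 = 1.200
Order: J3 → J2 → J1


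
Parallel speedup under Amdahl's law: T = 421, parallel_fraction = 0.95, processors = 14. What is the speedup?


Amdahl's law: T_p = T × ((1-p) + p/N)
= 421 × ((1-0.95) + 0.95/14)
= 421 × (0.05 + 0.0679)
= 421 × 0.1179
= 49.62
Speedup = 421/49.62
= 8.48×


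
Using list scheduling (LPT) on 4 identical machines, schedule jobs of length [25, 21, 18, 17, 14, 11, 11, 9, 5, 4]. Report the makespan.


Jobs (LPT sorted): [25, 21, 18, 17, 14, 11, 11, 9, 5, 4]
Machines: 4
  J=25 → Machine 1 (load: 0+25=25)
  J=21 → Machine 2 (load: 0+21=21)
  J=18 → Machine 3 (load: 0+18=18)
  J=17 → Machine 4 (load: 0+17=17)
  J=14 → Machine 4 (load: 17+14=31)
  J=11 → Machine 3 (load: 18+11=29)
  J=11 → Machine 2 (load: 21+11=32)
  J=9 → Machine 1 (load: 25+9=34)
  J=5 → Machine 3 (load: 29+5=34)
  J=4 → Machine 4 (load: 31+4=35)
Machine loads: [34, 32, 34, 35]
Makespan = max = 35 time units


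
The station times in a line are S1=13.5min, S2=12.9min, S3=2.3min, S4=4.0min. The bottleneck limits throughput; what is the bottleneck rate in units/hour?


Bottleneck = longest station time
Station times: [13.5, 12.9, 2.3, 4.0]
Max = 13.5 min
Rate = 60 / 13.5
= 4.44 units/hour (bottleneck: 13.5min)


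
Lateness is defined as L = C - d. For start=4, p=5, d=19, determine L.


Completion = 4 + 5 = 9
Lateness = C - d = 9 - 19
= -10


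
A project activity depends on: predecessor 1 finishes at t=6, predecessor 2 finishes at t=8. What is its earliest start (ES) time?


ES = max of all predecessor completion times
Predecessors: [6, 8]
ES = max(6, 8)
= 8


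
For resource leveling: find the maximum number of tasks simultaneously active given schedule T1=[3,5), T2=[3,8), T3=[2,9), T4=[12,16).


Check each time point for overlaps:
  t=3: 3 tasks active (T1, T2, T3)
Max concurrent = 3


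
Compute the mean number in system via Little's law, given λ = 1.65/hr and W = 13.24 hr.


Little's law: L = λ × W
= 1.65 × 13.24
= 21.85


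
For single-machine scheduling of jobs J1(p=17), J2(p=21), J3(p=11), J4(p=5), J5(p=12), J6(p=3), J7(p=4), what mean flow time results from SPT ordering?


SPT order: J6 → J7 → J4 → J3 → J5 → J1 → J2
Completion times:
  J6: C=3
  J7: C=7
  J4: C=12
  J3: C=23
  J5: C=35
  J1: C=52
  J2: C=73
Sum = 205, n = 7
Mean flow = 205/7
= 29.29


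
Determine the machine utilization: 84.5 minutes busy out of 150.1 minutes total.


Utilization = busy / total × 100
= 84.5 / 150.1 × 100
= 56.3%


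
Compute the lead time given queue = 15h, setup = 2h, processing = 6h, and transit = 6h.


Lead time = queue + setup + processing + transit
= 15 + 2 + 6 + 6
= 29 hours


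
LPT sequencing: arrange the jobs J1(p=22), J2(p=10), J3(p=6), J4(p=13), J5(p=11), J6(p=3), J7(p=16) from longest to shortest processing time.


LPT: sort by longest processing time first
  J1: p=22
  J7: p=16
  J4: p=13
  J5: p=11
  J2: p=10
  J3: p=6
  J6: p=3
Order: J1 → J7 → J4 → J5 → J2 → J3 → J6


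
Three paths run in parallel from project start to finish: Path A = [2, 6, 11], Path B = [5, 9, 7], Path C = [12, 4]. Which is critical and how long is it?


Path A: 2 + 6 + 11 = 19
Path B: 5 + 9 + 7 = 21
Path C: 12 + 4 = 16
Critical path = longest = max(19, 21, 16)
= 21 (Path B)


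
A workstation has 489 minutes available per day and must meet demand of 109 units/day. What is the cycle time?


Cycle time = available time / demand
= 489 / 109
= 4.49 min/unit


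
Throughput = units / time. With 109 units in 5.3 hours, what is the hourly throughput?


Throughput = units / time
= 109 / 5.3
= 20.6 units/hour


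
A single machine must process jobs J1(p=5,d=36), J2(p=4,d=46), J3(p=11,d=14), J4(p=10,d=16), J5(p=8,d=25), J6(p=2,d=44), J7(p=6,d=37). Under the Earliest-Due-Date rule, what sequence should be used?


EDD: sort by earliest due date
  J3: d=14, p=11
  J4: d=16, p=10
  J5: d=25, p=8
  J1: d=36, p=5
  J7: d=37, p=6
  J6: d=44, p=2
  J2: d=46, p=4
Order: J3 → J4 → J5 → J1 → J7 → J6 → J2


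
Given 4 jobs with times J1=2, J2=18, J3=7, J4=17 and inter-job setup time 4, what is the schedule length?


Makespan = Σ processing + (n-1) × setup
= (2 + 18 + 7 + 17) + (4-1)×4
= 44 + 12
= 56 time units


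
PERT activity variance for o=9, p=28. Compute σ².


σ² = ((p - o) / 6)² = (p - o)² / 36
= (28 - 9)² / 36
= 19² / 36
= 361 / 36
= 10.0278


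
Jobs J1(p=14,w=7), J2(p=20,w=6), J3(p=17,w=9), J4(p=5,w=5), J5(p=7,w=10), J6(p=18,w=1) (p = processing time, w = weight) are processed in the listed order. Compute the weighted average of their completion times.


Completion times:
  J1: C=14, w×C=7×14=98
  J2: C=34, w×C=6×34=204
  J3: C=51, w×C=9×51=459
  J4: C=56, w×C=5×56=280
  J5: C=63, w×C=10×63=630
  J6: C=81, w×C=1×81=81
Sum w×C = 1752
Sum w = 38
Weighted avg = 1752/38
= 46.11


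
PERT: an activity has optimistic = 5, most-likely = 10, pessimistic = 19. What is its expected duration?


te = (o + 4m + p) / 6
= (5 + 4×10 + 19) / 6
= (5 + 40 + 19) / 6
= 64 / 6
= 10.67


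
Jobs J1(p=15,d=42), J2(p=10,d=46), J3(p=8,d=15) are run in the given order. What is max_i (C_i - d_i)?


Lateness per job (L = C - d):
  J1: C=15, d=42, L=-27
  J2: C=25, d=46, L=-21
  J3: C=33, d=15, L=18
Lmax = max(-27, -21, 18)
= 18


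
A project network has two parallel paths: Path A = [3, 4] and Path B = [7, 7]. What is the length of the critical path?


Path A: 3 + 4 = 7
Path B: 7 + 7 = 14
Critical path = longest = max(7, 14)
= 14 (Path B)


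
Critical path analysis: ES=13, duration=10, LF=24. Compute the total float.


EF = ES + duration = 13 + 10 = 23
LS = LF - duration = 24 - 10 = 14
Total Float = LF - EF = 24 - 23
(or LS - ES = 14 - 13)
= 1


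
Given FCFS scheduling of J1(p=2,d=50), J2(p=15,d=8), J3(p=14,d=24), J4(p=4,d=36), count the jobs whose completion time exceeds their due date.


Completion vs due date:
  J1: C=2, d=50 → on time
  J2: C=17, d=8 → TARDY
  J3: C=31, d=24 → TARDY
  J4: C=35, d=36 → on time
Tardy jobs: J2, J3
Count = 2


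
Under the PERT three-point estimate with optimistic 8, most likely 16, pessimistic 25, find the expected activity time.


te = (o + 4m + p) / 6
= (8 + 4×16 + 25) / 6
= (8 + 64 + 25) / 6
= 97 / 6
= 16.17


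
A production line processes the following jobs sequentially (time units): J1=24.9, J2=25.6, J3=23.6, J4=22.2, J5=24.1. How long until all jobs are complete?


Sequential makespan: sum all processing times
= 24.9 + 25.6 + 23.6 + 22.2 + 24.1
= 120.4 time units


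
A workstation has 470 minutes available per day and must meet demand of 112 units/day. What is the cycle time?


Cycle time = available time / demand
= 470 / 112
= 4.20 min/unit


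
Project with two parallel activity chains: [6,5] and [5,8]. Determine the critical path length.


Path A: 6 + 5 = 11
Path B: 5 + 8 = 13
Critical path = longest = max(11, 13)
= 13 (Path B)


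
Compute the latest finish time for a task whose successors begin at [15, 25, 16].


LF = min of all successor start times
Successors start at: [15, 25, 16]
LF = min(15, 25, 16)
= 15


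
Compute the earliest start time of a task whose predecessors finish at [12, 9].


ES = max of all predecessor completion times
Predecessors: [12, 9]
ES = max(12, 9)
= 12


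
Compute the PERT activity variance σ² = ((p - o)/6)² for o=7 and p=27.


σ² = ((p - o) / 6)² = (p - o)² / 36
= (27 - 7)² / 36
= 20² / 36
= 400 / 36
= 11.1111


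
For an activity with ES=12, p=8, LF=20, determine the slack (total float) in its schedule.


EF = ES + duration = 12 + 8 = 20
LS = LF - duration = 20 - 8 = 12
Total Float = LF - EF = 20 - 20
(or LS - ES = 12 - 12)
= 0


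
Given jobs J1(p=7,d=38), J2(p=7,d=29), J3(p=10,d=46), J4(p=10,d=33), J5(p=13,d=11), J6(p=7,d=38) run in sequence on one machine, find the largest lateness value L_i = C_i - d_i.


Lateness per job (L = C - d):
  J1: C=7, d=38, L=-31
  J2: C=14, d=29, L=-15
  J3: C=24, d=46, L=-22
  J4: C=34, d=33, L=1
  J5: C=47, d=11, L=36
  J6: C=54, d=38, L=16
Lmax = max(-31, -15, -22, 1, 36, 16)
= 36


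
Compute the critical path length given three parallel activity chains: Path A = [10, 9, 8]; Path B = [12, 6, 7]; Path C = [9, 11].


Path A: 10 + 9 + 8 = 27
Path B: 12 + 6 + 7 = 25
Path C: 9 + 11 = 20
Critical path = longest = max(27, 25, 20)
= 27 (Path A)


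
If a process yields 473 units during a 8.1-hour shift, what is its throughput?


Throughput = units / time
= 473 / 8.1
= 58.4 units/hour


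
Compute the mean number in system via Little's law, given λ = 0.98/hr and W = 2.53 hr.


Little's law: L = λ × W
= 0.98 × 2.53
= 2.48


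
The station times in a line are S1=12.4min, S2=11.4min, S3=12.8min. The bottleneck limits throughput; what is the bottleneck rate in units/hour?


Bottleneck = longest station time
Station times: [12.4, 11.4, 12.8]
Max = 12.8 min
Rate = 60 / 12.8
= 4.69 units/hour (bottleneck: 12.8min)


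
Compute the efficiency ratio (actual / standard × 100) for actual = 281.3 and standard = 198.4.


Efficiency = (actual / standard) × 100
= (281.3 / 198.4) × 100
= 141.8%


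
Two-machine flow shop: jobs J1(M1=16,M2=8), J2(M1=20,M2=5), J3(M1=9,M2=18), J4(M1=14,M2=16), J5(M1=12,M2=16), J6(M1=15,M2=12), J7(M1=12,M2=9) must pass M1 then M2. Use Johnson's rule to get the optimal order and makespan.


Johnson's rule:
Group 1 (M1≤M2, sort by M1): ['J3', 'J5', 'J4']
Group 2 (M1>M2, sort desc M2): ['J6', 'J7', 'J1', 'J2']
Sequence: J3 → J5 → J4 → J6 → J7 → J1 → J2
Makespan calculation:
  J3: M1 done=9, M2 done=27
  J5: M1 done=21, M2 done=43
  J4: M1 done=35, M2 done=59
  J6: M1 done=50, M2 done=71
  J7: M1 done=62, M2 done=80
  J1: M1 done=78, M2 done=88
  J2: M1 done=98, M2 done=103
= Sequence: J3 → J5 → J4 → J6 → J7 → J1 → J2, Makespan: 103


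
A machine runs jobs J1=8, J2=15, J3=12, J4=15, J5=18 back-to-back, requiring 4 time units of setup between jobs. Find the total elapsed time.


Makespan = Σ processing + (n-1) × setup
= (8 + 15 + 12 + 15 + 18) + (5-1)×4
= 68 + 16
= 84 time units


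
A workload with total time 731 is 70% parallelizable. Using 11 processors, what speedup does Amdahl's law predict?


Amdahl's law: T_p = T × ((1-p) + p/N)
= 731 × ((1-0.7) + 0.7/11)
= 731 × (0.30 + 0.0636)
= 731 × 0.3636
= 265.82
Speedup = 731/265.82
= 2.75×
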